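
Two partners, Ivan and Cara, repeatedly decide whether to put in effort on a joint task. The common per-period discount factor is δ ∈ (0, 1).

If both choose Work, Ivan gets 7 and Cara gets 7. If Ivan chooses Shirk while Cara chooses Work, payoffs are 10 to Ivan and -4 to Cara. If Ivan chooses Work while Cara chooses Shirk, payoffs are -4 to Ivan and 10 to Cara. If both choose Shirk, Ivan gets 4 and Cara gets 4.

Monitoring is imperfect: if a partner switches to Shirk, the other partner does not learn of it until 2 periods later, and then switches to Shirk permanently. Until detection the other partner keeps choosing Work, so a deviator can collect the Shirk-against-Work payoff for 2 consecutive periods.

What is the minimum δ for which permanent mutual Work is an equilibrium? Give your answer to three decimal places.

Deviating for the 2 undetected periods gains 10−7 = 3 per period over cooperation, then loses 7−4 = 3 per period forever once punishment starts.
Gain: 3(1 + δ + … + δ^1); loss: 3·δ^2/(1−δ).
No profitable deviation ⇔ 3(1−δ^2) ≤ 3·δ^2, i.e. δ^2 ≥ 3/(3+3) = 1/2.
Hence δ ≥ (1/2)^(1/2) ≈ 0.707.

0.707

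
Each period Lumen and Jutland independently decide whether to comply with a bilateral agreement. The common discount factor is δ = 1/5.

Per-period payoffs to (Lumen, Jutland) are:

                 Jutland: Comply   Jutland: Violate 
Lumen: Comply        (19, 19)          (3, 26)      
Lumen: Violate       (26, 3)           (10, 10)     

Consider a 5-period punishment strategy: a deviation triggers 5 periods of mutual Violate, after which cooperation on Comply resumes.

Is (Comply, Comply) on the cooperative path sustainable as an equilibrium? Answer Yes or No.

IC: δ+…+δ^5 ≥ (26−19)/(19−10) = 7/9.
At δ = 1/5: partial sum = 0.2499 < 0.7778. Cooperation not sustainable.

No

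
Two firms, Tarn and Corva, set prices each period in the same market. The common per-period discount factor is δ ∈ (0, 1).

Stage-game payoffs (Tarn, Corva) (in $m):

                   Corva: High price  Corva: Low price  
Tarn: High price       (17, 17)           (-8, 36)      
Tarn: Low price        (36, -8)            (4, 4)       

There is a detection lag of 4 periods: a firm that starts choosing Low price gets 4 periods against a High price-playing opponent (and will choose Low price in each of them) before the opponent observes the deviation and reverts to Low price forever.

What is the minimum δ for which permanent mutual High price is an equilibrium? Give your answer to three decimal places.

Deviating for the 4 undetected periods gains 36−17 = 19 per period over cooperation, then loses 17−4 = 13 per period forever once punishment starts.
Gain: 19(1 + δ + … + δ^3); loss: 13·δ^4/(1−δ).
No profitable deviation ⇔ 19(1−δ^4) ≤ 13·δ^4, i.e. δ^4 ≥ 19/(19+13) = 19/32.
Hence δ ≥ (19/32)^(1/4) ≈ 0.878.

0.878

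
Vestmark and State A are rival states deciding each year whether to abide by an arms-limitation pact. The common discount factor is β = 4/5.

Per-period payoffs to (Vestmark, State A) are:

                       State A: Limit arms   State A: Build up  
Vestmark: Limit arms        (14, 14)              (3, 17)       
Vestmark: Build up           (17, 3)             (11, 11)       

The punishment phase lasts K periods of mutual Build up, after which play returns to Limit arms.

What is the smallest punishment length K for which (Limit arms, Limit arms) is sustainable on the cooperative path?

No profitable deviation requires (14−11)(β+…+β^K) ≥ 17−14, i.e. β+…+β^K ≥ 1 ≈ 1.0000.
With β = 4/5, the partial sums are K=1: 0.8000, K=2: 1.4400.
K = 2 is the first length at which the sum reaches 1.0000.

2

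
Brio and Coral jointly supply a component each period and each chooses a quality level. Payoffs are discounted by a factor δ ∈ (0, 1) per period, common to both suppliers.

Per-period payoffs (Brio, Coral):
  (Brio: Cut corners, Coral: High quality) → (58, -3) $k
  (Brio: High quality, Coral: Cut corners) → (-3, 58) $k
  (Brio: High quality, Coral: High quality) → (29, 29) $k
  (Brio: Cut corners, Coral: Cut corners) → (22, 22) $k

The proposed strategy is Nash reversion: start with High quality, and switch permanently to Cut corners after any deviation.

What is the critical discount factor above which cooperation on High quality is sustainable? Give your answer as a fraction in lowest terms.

One-period gain from deviating is 58 − 29 = 29. The loss is 29 − 22 = 7 in every subsequent period, with present value 7·δ/(1−δ).
Deviation is unprofitable when 7·δ/(1−δ) ≥ 29, i.e. δ/(1−δ) ≥ 29/7.
Equivalently δ ≥ 29/(29+7) = 29/36.

29/36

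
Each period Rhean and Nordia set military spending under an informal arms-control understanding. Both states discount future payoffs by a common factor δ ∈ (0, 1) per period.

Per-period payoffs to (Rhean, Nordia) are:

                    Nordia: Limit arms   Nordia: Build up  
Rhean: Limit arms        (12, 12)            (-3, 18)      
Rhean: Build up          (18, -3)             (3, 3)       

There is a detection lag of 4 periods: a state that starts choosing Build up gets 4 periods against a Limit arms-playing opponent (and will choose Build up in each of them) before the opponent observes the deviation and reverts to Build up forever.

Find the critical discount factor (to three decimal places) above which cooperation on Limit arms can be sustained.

The best deviation is to choose Build up for all 4 undetected periods, earning 18 each, then 3 forever once detected.
Deviation value: 18(1−δ^4)/(1−δ) + 3δ^4/(1−δ); cooperation value: 12/(1−δ).
IC: 12 ≥ 18(1−δ^4) + 3δ^4 = 18 − 15δ^4.
So δ^4 ≥ 6/15 = 2/5, giving δ ≥ (2/5)^(1/4) ≈ 0.795.

0.795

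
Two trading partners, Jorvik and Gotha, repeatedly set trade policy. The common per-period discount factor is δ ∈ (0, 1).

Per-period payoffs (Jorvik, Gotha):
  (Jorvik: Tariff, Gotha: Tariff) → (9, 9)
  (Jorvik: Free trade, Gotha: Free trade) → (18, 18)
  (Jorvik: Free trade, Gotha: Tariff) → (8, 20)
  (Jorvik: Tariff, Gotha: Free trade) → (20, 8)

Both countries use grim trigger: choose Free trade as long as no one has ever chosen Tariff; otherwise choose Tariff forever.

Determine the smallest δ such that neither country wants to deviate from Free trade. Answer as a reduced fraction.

Under grim trigger the critical discount factor is (T−C)/(T−P) with T = 20, C = 18, P = 9.
δ* = (20−18)/(20−9) = 2/11.

2/11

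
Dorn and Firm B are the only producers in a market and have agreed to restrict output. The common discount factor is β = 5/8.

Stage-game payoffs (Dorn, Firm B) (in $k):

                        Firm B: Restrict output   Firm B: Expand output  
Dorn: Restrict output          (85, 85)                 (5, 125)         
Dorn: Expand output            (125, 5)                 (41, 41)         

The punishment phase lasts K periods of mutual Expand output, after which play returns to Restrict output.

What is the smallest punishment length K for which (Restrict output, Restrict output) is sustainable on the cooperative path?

No profitable deviation requires (85−41)(β+…+β^K) ≥ 125−85, i.e. β+…+β^K ≥ 10/11 ≈ 0.9091.
With β = 5/8, the partial sums are K=1: 0.6250, K=2: 1.0156.
K = 2 is the first length at which the sum reaches 0.9091.

2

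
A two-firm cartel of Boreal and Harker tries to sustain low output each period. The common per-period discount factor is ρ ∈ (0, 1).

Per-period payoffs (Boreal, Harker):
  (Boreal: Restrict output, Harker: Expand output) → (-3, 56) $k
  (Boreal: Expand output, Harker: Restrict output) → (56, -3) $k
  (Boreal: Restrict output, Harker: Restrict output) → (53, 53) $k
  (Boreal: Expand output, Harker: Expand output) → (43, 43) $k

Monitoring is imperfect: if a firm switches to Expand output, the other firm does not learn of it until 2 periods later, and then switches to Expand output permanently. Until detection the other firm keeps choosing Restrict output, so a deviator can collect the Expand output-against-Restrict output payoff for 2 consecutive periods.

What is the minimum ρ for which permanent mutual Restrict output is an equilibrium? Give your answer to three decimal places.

A deviator earns 56 for 2 periods, then 43 forever; cooperating earns 53 forever. Multiplying the IC by (1−ρ):
53 ≥ 56(1−ρ^2) + 43ρ^2, so 13·ρ^2 ≥ 3 and ρ^2 ≥ 3/13.
ρ ≥ (3/13)^(1/2) ≈ 0.480.

0.480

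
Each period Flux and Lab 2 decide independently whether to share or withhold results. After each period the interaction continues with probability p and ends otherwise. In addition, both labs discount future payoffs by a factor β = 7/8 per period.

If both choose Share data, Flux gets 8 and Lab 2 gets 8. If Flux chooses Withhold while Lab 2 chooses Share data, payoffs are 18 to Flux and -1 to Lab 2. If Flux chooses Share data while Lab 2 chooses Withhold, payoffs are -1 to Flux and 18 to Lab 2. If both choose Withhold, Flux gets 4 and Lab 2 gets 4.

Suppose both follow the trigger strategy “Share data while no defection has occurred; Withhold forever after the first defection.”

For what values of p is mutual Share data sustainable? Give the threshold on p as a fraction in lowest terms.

40/49

Expected continuation weight on next period's payoff is β·p = 7/8·p, which plays the role of the discount factor.
Cooperation requires 7/8·p ≥ (18−8)/(18−4) = 5/7, hence p ≥ 40/49.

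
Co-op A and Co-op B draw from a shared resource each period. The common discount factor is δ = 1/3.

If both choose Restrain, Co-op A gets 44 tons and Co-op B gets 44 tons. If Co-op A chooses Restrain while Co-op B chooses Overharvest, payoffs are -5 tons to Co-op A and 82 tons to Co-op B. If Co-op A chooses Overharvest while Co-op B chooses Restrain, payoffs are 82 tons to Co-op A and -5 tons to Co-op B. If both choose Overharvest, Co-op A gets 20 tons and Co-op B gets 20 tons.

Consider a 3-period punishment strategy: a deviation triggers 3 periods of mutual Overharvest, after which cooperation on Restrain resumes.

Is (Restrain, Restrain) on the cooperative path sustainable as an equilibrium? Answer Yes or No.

No

Comparing payoff streams over the 4 periods until play realigns: cooperate → 44(1+δ+…+δ^3); deviate → 82 + 20(δ+…+δ^3).
Cooperation is sustained iff (44−20)(δ+…+δ^3) ≥ 82−44.
δ+…+δ^3 = 1/3·(1−(1/3)^3)/(1−1/3) = 0.4815, and (82−44)/(44−20) = 1.5833.
0.4815 < 1.5833, so cooperation is not sustainable.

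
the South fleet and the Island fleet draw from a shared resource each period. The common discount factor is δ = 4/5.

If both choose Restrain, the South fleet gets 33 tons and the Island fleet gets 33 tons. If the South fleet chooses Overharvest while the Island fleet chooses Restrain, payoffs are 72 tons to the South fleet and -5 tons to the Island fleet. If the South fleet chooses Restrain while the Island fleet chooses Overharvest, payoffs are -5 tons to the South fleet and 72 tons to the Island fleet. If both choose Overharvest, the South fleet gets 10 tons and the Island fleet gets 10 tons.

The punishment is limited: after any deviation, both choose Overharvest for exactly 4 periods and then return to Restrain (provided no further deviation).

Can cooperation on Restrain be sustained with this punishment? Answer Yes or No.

Comparing payoff streams over the 5 periods until play realigns: cooperate → 33(1+δ+…+δ^4); deviate → 72 + 10(δ+…+δ^4).
Cooperation is sustained iff (33−10)(δ+…+δ^4) ≥ 72−33.
δ+…+δ^4 = 4/5·(1−(4/5)^4)/(1−4/5) = 2.3616, and (72−33)/(33−10) = 1.6957.
2.3616 ≥ 1.6957, so cooperation is sustainable.

Yes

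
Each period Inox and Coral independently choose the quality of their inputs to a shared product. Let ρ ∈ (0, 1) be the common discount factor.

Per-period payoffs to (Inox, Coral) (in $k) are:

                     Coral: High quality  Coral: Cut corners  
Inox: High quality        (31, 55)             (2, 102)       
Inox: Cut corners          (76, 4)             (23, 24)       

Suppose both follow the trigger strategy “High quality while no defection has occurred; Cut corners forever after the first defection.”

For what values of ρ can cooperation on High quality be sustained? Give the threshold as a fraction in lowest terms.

For Inox: deviation gain 76−31 = 45, per-period punishment loss 31−23 = 8. IC gives ρ ≥ 45/53.
For Coral: gain 47, loss 31 per period, so ρ ≥ 47/78.
The tighter constraint is Inox's, so cooperation needs ρ ≥ 45/53.

45/53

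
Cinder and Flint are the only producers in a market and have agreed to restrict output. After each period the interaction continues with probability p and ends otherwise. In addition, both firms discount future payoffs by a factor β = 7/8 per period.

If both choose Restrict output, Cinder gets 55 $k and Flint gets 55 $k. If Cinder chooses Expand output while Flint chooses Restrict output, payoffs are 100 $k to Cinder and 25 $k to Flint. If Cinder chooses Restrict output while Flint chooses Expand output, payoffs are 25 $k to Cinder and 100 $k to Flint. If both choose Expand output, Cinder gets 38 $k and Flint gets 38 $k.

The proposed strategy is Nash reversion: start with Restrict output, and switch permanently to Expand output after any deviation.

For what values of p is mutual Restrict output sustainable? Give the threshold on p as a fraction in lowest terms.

180/217

With continuation probability p and discount β, the effective per-period discount factor is βp.
Grim-trigger IC: βp ≥ (100−55)/(100−38) = 45/62.
So p ≥ (45/62)/(7/8) = 180/217.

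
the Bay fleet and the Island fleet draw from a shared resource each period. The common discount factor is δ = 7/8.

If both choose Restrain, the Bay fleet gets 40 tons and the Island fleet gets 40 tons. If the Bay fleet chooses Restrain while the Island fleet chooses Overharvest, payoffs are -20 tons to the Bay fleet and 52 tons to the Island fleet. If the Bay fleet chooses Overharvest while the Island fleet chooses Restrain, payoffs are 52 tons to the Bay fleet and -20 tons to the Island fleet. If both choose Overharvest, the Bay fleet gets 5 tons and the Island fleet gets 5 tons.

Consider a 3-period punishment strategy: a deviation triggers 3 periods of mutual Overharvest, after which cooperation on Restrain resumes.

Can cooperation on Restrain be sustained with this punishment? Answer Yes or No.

A one-shot deviation gives 52 now, then 5 for 3 periods, then back to 40.
Gain from deviating: (52−40) today; loss: (40−5) in each of the next 3 periods.
No-deviation condition: (40−5)(δ+…+δ^3) ≥ 52−40, i.e. δ+…+δ^3 ≥ 12/35.
At δ = 7/8: δ+…+δ^3 = 2.3105 ≥ 0.3429.
So cooperation is sustainable.

Yes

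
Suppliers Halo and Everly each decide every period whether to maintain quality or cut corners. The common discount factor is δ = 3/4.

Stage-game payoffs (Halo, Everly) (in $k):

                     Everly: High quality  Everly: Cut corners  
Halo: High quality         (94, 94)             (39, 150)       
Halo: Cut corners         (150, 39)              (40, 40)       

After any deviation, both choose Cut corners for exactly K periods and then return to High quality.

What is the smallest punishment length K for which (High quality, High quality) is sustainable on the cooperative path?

2

Need Σ_{k=1}^{K} δ^k ≥ (150−94)/(94−40) = 1.0370 at δ = 3/4.
At K = 1 the sum is 0.7500 < 1.0370; at K = 2 it is 1.3125 ≥ 1.0370.
So the minimum punishment length is K = 2.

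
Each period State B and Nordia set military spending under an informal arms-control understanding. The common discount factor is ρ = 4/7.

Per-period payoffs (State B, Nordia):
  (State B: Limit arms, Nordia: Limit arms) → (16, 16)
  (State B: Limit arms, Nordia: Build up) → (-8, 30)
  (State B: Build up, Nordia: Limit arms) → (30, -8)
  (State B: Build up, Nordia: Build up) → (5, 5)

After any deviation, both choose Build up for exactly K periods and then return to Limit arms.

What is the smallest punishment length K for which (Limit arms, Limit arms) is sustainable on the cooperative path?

6

IC: ρ(1−ρ^K)/(1−ρ) ≥ (30−16)/(16−5) = 14/11.
With ρ = 4/7: need 1 − ρ^K ≥ 14/11·(1−4/7)/(4/7), i.e. ρ^K ≤ 0.0455.
Since (4/7)^5 = 0.0609 and (4/7)^6 = 0.0348, the smallest such K is 6.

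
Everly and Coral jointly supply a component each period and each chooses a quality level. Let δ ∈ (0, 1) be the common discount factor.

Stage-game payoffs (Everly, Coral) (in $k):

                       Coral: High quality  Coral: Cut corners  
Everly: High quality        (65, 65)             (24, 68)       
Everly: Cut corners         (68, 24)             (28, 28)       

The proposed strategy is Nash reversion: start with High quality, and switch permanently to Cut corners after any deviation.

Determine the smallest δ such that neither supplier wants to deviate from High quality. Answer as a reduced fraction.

65/(1−δ) ≥ 68 + 28δ/(1−δ)
65 ≥ 68 − 40δ
δ ≥ 3/40.

3/40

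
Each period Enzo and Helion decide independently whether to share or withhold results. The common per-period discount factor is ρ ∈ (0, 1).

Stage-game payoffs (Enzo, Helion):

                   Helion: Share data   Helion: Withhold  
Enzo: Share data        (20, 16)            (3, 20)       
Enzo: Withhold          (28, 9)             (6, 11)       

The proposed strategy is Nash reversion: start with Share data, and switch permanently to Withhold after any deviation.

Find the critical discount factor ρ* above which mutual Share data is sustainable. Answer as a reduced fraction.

4/9

For Enzo: deviation gain 28−20 = 8, per-period punishment loss 20−6 = 14. IC gives ρ ≥ 8/22 = 4/11.
For Helion: gain 4, loss 5 per period, so ρ ≥ 4/9.
The tighter constraint is Helion's, so cooperation needs ρ ≥ 4/9.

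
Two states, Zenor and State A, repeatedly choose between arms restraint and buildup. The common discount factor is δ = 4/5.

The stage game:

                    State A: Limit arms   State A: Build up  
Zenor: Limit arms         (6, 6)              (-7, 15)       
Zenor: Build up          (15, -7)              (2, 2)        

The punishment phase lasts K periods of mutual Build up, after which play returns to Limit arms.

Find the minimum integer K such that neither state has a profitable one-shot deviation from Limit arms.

4

IC: δ(1−δ^K)/(1−δ) ≥ (15−6)/(6−2) = 9/4.
With δ = 4/5: need 1 − δ^K ≥ 9/4·(1−4/5)/(4/5), i.e. δ^K ≤ 0.4375.
Since (4/5)^3 = 0.5120 and (4/5)^4 = 0.4096, the smallest such K is 4.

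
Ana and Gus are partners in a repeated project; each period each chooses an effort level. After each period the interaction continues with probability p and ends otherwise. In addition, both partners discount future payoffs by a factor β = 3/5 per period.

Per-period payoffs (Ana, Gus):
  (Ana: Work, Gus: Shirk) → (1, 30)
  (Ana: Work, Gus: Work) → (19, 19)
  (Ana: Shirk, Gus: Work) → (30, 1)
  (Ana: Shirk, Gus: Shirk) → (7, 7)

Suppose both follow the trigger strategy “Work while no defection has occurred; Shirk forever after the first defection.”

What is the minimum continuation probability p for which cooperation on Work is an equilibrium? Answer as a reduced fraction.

Expected continuation weight on next period's payoff is β·p = 3/5·p, which plays the role of the discount factor.
Cooperation requires 3/5·p ≥ (30−19)/(30−7) = 11/23, hence p ≥ 55/69.

55/69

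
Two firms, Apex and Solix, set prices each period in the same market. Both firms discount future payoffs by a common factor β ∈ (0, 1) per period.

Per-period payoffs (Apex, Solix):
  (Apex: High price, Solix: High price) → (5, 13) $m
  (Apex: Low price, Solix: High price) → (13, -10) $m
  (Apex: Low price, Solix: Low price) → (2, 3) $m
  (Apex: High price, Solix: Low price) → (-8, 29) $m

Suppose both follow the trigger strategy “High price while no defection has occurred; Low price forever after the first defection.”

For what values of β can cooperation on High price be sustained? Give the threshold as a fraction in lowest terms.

8/11

Apex: cooperation gives 5 each period; deviation gives 13 once then 2 forever.
  5/(1−β) ≥ 13 + 2β/(1−β) ⇒ β ≥ 8/11.
Solix: cooperation gives 13 each period; deviation gives 29 once then 3 forever.
  β ≥ 16/26 = 8/13.
Both must hold, so the binding constraint is Apex's: β ≥ 8/11.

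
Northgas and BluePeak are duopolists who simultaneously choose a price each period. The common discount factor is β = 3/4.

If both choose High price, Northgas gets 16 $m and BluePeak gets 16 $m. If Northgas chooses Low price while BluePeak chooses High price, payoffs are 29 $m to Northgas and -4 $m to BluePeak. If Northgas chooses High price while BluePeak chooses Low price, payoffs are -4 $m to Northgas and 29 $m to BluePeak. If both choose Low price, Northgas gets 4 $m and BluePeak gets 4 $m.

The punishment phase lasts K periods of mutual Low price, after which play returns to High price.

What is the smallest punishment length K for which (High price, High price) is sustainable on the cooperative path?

2

No profitable deviation requires (16−4)(β+…+β^K) ≥ 29−16, i.e. β+…+β^K ≥ 13/12 ≈ 1.0833.
With β = 3/4, the partial sums are K=1: 0.7500, K=2: 1.3125.
K = 2 is the first length at which the sum reaches 1.0833.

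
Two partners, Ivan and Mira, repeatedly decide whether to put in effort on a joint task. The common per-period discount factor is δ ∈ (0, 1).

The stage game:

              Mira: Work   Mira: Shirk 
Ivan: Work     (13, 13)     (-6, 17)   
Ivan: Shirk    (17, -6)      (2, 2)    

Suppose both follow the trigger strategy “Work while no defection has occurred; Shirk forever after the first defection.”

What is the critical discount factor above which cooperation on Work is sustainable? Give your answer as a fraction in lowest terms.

Under grim trigger the critical discount factor is (T−C)/(T−P) with T = 17, C = 13, P = 2.
δ* = (17−13)/(17−2) = 4/15.

4/15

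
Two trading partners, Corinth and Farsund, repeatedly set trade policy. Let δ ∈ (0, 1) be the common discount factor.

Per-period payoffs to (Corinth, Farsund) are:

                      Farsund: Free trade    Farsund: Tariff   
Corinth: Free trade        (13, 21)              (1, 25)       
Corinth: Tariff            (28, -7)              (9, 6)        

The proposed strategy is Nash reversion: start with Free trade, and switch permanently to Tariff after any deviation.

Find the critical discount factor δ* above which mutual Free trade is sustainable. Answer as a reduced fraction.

15/19

Corinth: cooperation gives 13 each period; deviation gives 28 once then 9 forever.
  13/(1−δ) ≥ 28 + 9δ/(1−δ) ⇒ δ ≥ 15/19.
Farsund: cooperation gives 21 each period; deviation gives 25 once then 6 forever.
  δ ≥ 4/19.
Both must hold, so the binding constraint is Corinth's: δ ≥ 15/19.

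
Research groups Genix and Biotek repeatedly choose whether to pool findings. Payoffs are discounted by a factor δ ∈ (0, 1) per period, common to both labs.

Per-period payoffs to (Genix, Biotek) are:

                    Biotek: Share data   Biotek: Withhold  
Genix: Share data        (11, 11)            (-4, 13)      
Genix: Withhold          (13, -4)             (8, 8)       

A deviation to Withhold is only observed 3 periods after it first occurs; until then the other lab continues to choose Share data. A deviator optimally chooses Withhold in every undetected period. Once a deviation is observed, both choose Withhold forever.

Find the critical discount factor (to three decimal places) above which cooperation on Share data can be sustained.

A deviator earns 13 for 3 periods, then 8 forever; cooperating earns 11 forever. Multiplying the IC by (1−δ):
11 ≥ 13(1−δ^3) + 8δ^3, so 5·δ^3 ≥ 2 and δ^3 ≥ 2/5.
δ ≥ (2/5)^(1/3) ≈ 0.737.

0.737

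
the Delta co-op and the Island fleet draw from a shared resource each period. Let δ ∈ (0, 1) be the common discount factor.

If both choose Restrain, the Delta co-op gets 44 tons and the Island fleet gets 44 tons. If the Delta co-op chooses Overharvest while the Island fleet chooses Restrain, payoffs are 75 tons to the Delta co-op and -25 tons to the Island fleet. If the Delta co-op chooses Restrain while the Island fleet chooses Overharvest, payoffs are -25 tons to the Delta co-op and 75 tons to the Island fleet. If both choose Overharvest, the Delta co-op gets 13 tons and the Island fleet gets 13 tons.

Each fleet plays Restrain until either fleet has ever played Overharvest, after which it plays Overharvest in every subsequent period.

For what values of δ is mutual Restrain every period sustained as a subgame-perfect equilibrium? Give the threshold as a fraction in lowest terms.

Cooperation forever yields 44 each period: 44/(1−δ).
Deviating yields 75 once, then 13 forever: 75 + 13δ/(1−δ).
No profitable deviation requires 44/(1−δ) ≥ 75 + 13δ/(1−δ).
Multiplying by (1−δ): 44 ≥ 75(1−δ) + 13δ = 75 − 62δ.
So 62δ ≥ 31, i.e. δ ≥ 31/62 = 1/2.

1/2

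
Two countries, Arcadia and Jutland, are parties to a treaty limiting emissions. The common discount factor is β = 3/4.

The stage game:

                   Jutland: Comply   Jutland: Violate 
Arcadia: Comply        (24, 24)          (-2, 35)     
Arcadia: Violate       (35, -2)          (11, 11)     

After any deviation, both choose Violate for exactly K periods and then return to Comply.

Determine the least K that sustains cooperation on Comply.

2

IC: β(1−β^K)/(1−β) ≥ (35−24)/(24−11) = 11/13.
With β = 3/4: need 1 − β^K ≥ 11/13·(1−3/4)/(3/4), i.e. β^K ≤ 0.7179.
Since (3/4)^1 = 0.7500 and (3/4)^2 = 0.5625, the smallest such K is 2.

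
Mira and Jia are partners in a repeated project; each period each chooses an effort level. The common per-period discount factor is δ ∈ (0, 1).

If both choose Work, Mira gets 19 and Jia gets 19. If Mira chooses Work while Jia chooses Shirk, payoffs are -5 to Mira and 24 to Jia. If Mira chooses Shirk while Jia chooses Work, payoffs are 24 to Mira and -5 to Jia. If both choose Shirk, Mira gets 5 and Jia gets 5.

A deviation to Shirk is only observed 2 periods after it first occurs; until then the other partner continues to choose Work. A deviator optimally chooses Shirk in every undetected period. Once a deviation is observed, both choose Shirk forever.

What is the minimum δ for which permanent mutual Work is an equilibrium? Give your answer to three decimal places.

A deviator earns 24 for 2 periods, then 5 forever; cooperating earns 19 forever. Multiplying the IC by (1−δ):
19 ≥ 24(1−δ^2) + 5δ^2, so 19·δ^2 ≥ 5 and δ^2 ≥ 5/19.
δ ≥ (5/19)^(1/2) ≈ 0.513.

0.513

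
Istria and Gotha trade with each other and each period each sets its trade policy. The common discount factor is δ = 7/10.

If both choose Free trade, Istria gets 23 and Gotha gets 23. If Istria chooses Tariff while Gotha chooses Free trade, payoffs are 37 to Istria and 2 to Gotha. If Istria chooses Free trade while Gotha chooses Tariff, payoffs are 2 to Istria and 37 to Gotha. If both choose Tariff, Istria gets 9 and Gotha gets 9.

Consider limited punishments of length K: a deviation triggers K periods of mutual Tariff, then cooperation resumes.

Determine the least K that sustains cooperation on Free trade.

Need Σ_{k=1}^{K} δ^k ≥ (37−23)/(23−9) = 1.0000 at δ = 7/10.
At K = 1 the sum is 0.7000 < 1.0000; at K = 2 it is 1.1900 ≥ 1.0000.
So the minimum punishment length is K = 2.

2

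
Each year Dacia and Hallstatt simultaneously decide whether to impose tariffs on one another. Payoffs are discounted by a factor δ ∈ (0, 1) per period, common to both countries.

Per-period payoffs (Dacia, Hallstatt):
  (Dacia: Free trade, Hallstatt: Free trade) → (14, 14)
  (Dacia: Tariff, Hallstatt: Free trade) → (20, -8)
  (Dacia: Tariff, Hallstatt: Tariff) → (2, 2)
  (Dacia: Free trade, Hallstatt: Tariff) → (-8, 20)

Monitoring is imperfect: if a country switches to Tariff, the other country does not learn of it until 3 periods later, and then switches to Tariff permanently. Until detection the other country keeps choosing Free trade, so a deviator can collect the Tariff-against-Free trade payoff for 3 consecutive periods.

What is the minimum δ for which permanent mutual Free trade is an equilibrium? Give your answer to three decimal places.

0.693

Deviating for the 3 undetected periods gains 20−14 = 6 per period over cooperation, then loses 14−2 = 12 per period forever once punishment starts.
Gain: 6(1 + δ + … + δ^2); loss: 12·δ^3/(1−δ).
No profitable deviation ⇔ 6(1−δ^3) ≤ 12·δ^3, i.e. δ^3 ≥ 6/(6+12) = 1/3.
Hence δ ≥ (1/3)^(1/3) ≈ 0.693.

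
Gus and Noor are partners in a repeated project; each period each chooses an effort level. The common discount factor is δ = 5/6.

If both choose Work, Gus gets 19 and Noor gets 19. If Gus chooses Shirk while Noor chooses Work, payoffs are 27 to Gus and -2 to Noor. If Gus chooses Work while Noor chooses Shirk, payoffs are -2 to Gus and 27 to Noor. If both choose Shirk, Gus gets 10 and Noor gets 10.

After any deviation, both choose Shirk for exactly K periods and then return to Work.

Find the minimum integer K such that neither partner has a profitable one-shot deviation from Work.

2

IC: δ(1−δ^K)/(1−δ) ≥ (27−19)/(19−10) = 8/9.
With δ = 5/6: need 1 − δ^K ≥ 8/9·(1−5/6)/(5/6), i.e. δ^K ≤ 0.8222.
Since (5/6)^1 = 0.8333 and (5/6)^2 = 0.6944, the smallest such K is 2.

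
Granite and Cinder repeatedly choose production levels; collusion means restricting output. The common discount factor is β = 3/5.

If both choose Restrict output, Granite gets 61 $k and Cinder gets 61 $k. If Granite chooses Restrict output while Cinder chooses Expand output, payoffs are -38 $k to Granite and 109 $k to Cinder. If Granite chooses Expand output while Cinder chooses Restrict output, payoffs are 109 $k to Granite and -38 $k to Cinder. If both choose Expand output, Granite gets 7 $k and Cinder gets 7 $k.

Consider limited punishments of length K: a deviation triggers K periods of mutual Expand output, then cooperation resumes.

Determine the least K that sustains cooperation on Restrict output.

2

IC: β(1−β^K)/(1−β) ≥ (109−61)/(61−7) = 8/9.
With β = 3/5: need 1 − β^K ≥ 8/9·(1−3/5)/(3/5), i.e. β^K ≤ 0.4074.
Since (3/5)^1 = 0.6000 and (3/5)^2 = 0.3600, the smallest such K is 2.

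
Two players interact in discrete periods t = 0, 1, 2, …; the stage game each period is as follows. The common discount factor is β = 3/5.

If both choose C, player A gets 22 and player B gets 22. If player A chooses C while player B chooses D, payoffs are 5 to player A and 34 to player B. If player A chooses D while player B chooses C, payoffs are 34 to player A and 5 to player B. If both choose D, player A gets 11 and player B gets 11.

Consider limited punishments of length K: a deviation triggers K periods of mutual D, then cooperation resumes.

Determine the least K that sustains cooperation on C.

IC: β(1−β^K)/(1−β) ≥ (34−22)/(22−11) = 12/11.
With β = 3/5: need 1 − β^K ≥ 12/11·(1−3/5)/(3/5), i.e. β^K ≤ 0.2727.
Since (3/5)^2 = 0.3600 and (3/5)^3 = 0.2160, the smallest such K is 3.

3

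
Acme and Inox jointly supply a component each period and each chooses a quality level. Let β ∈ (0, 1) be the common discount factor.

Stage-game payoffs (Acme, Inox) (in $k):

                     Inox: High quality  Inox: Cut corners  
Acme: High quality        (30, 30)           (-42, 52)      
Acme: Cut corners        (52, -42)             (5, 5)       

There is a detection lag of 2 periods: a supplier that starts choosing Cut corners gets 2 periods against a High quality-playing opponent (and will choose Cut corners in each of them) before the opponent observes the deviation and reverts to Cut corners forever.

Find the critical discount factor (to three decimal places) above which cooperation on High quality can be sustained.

0.684

Deviating for the 2 undetected periods gains 52−30 = 22 per period over cooperation, then loses 30−5 = 25 per period forever once punishment starts.
Gain: 22(1 + β + … + β^1); loss: 25·β^2/(1−β).
No profitable deviation ⇔ 22(1−β^2) ≤ 25·β^2, i.e. β^2 ≥ 22/(22+25) = 22/47.
Hence β ≥ (22/47)^(1/2) ≈ 0.684.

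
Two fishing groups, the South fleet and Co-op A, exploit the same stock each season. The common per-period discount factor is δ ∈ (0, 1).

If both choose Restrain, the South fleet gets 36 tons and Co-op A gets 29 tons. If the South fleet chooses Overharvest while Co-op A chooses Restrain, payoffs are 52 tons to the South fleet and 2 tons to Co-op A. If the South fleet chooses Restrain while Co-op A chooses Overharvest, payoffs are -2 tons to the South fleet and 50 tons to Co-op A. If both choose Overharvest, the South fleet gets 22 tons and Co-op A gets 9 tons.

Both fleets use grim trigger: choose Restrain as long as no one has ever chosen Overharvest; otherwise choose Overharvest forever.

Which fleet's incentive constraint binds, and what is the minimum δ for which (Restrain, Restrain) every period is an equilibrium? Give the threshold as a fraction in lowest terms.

For the South fleet: deviation gain 52−36 = 16, per-period punishment loss 36−22 = 14. IC gives δ ≥ 16/30 = 8/15.
For Co-op A: gain 21, loss 20 per period, so δ ≥ 21/41.
The tighter constraint is the South fleet's, so cooperation needs δ ≥ 8/15.

the South fleet; δ ≥ 8/15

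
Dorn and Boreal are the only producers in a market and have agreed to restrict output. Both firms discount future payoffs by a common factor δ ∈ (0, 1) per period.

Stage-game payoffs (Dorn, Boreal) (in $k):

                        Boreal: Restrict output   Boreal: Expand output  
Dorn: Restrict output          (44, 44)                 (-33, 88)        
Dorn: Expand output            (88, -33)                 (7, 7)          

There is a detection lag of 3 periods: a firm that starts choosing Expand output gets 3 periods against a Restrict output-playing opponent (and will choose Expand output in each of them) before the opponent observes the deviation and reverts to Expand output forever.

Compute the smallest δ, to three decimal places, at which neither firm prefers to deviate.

0.816

A deviator earns 88 for 3 periods, then 7 forever; cooperating earns 44 forever. Multiplying the IC by (1−δ):
44 ≥ 88(1−δ^3) + 7δ^3, so 81·δ^3 ≥ 44 and δ^3 ≥ 44/81.
δ ≥ (44/81)^(1/3) ≈ 0.816.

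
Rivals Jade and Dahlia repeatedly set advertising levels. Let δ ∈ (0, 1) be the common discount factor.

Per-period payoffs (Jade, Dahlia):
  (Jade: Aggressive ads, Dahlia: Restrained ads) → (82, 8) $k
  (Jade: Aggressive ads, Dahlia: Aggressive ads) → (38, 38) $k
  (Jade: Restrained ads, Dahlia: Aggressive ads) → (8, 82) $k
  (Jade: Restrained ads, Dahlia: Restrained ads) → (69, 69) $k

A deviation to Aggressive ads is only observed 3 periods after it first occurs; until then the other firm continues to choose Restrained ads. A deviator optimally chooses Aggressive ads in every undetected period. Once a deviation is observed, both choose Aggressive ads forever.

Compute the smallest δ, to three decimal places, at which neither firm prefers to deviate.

0.666

Deviating for the 3 undetected periods gains 82−69 = 13 per period over cooperation, then loses 69−38 = 31 per period forever once punishment starts.
Gain: 13(1 + δ + … + δ^2); loss: 31·δ^3/(1−δ).
No profitable deviation ⇔ 13(1−δ^3) ≤ 31·δ^3, i.e. δ^3 ≥ 13/(13+31) = 13/44.
Hence δ ≥ (13/44)^(1/3) ≈ 0.666.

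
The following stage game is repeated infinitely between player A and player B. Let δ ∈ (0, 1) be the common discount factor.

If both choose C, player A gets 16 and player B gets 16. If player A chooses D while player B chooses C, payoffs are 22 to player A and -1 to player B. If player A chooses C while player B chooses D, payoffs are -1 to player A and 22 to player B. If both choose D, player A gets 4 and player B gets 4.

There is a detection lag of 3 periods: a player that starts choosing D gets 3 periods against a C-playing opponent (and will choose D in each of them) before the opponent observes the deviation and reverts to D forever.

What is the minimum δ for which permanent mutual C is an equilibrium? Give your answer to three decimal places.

0.693

Deviating for the 3 undetected periods gains 22−16 = 6 per period over cooperation, then loses 16−4 = 12 per period forever once punishment starts.
Gain: 6(1 + δ + … + δ^2); loss: 12·δ^3/(1−δ).
No profitable deviation ⇔ 6(1−δ^3) ≤ 12·δ^3, i.e. δ^3 ≥ 6/(6+12) = 1/3.
Hence δ ≥ (1/3)^(1/3) ≈ 0.693.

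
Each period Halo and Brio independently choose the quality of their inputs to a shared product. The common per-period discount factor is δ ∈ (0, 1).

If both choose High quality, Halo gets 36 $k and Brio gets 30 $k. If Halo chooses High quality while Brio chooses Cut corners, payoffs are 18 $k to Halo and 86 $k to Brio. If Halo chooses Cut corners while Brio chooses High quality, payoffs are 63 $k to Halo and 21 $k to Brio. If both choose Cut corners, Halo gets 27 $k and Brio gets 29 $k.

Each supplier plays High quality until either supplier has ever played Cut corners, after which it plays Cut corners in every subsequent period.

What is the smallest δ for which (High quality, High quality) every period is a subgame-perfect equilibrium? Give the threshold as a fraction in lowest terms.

For Halo: deviation gain 63−36 = 27, per-period punishment loss 36−27 = 9. IC gives δ ≥ 27/36 = 3/4.
For Brio: gain 56, loss 1 per period, so δ ≥ 56/57.
The tighter constraint is Brio's, so cooperation needs δ ≥ 56/57.

56/57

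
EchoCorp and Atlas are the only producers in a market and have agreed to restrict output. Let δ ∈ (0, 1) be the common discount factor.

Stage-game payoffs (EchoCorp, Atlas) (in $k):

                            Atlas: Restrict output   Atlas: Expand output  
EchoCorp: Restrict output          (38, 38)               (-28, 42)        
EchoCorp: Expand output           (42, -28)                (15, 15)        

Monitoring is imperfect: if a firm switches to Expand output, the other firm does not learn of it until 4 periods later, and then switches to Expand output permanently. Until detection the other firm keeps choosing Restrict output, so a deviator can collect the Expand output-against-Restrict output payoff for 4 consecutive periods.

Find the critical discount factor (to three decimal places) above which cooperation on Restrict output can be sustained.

0.620

The best deviation is to choose Expand output for all 4 undetected periods, earning 42 each, then 15 forever once detected.
Deviation value: 42(1−δ^4)/(1−δ) + 15δ^4/(1−δ); cooperation value: 38/(1−δ).
IC: 38 ≥ 42(1−δ^4) + 15δ^4 = 42 − 27δ^4.
So δ^4 ≥ 4/27, giving δ ≥ (4/27)^(1/4) ≈ 0.620.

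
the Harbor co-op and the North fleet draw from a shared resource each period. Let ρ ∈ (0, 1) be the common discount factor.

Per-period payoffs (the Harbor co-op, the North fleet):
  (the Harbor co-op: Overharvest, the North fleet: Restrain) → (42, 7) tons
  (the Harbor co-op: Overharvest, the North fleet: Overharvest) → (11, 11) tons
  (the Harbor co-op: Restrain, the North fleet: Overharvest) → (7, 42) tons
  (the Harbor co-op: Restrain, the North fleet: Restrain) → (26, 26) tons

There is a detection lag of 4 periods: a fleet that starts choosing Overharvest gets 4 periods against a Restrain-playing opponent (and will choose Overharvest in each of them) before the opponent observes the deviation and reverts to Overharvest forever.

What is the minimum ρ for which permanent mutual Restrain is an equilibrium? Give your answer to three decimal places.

0.848

The best deviation is to choose Overharvest for all 4 undetected periods, earning 42 each, then 11 forever once detected.
Deviation value: 42(1−ρ^4)/(1−ρ) + 11ρ^4/(1−ρ); cooperation value: 26/(1−ρ).
IC: 26 ≥ 42(1−ρ^4) + 11ρ^4 = 42 − 31ρ^4.
So ρ^4 ≥ 16/31, giving ρ ≥ (16/31)^(1/4) ≈ 0.848.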